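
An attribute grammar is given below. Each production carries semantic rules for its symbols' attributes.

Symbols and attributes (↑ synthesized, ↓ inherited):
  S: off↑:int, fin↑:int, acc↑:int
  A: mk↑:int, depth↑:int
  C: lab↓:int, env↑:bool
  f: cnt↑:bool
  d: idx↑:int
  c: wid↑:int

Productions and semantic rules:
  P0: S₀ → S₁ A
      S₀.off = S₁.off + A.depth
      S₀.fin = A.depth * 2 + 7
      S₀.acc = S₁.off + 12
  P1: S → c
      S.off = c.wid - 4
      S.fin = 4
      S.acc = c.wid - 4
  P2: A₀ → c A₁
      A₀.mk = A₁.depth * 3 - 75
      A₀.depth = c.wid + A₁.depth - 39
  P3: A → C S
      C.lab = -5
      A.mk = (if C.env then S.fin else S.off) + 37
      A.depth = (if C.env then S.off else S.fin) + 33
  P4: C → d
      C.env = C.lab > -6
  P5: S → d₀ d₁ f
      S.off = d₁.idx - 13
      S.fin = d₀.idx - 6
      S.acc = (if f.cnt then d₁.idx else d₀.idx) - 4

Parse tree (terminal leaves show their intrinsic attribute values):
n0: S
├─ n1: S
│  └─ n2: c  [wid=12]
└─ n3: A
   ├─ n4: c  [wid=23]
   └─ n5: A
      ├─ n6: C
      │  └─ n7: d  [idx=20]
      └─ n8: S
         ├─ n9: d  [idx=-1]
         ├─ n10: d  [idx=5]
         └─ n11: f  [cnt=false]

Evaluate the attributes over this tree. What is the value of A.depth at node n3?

9

1. n2.wid = 12  [terminal]
2. n1.off = 8  [c.wid - 4]
3. n1.fin = 4  [4]
4. n1.acc = 8  [c.wid - 4]
5. n4.wid = 23  [terminal]
6. n6.lab = -5  [-5]
7. n7.idx = 20  [terminal]
8. n6.env = true  [C.lab > -6]
9. n9.idx = -1  [terminal]
10. n10.idx = 5  [terminal]
11. n11.cnt = false  [terminal]
12. n8.off = -8  [d₁.idx - 13]
13. n8.fin = -7  [d₀.idx - 6]
14. n8.acc = -5  [(if f.cnt then d₁.idx else d₀.idx) - 4]
15. n5.mk = 30  [(if C.env then S.fin else S.off) + 37]
16. n5.depth = 25  [(if C.env then S.off else S.fin) + 33]
17. n3.mk = 0  [A₁.depth * 3 - 75]
18. n3.depth = 9  [c.wid + A₁.depth - 39]
19. n0.off = 17  [S₁.off + A.depth]
20. n0.fin = 25  [A.depth * 2 + 7]
21. n0.acc = 20  [S₁.off + 12]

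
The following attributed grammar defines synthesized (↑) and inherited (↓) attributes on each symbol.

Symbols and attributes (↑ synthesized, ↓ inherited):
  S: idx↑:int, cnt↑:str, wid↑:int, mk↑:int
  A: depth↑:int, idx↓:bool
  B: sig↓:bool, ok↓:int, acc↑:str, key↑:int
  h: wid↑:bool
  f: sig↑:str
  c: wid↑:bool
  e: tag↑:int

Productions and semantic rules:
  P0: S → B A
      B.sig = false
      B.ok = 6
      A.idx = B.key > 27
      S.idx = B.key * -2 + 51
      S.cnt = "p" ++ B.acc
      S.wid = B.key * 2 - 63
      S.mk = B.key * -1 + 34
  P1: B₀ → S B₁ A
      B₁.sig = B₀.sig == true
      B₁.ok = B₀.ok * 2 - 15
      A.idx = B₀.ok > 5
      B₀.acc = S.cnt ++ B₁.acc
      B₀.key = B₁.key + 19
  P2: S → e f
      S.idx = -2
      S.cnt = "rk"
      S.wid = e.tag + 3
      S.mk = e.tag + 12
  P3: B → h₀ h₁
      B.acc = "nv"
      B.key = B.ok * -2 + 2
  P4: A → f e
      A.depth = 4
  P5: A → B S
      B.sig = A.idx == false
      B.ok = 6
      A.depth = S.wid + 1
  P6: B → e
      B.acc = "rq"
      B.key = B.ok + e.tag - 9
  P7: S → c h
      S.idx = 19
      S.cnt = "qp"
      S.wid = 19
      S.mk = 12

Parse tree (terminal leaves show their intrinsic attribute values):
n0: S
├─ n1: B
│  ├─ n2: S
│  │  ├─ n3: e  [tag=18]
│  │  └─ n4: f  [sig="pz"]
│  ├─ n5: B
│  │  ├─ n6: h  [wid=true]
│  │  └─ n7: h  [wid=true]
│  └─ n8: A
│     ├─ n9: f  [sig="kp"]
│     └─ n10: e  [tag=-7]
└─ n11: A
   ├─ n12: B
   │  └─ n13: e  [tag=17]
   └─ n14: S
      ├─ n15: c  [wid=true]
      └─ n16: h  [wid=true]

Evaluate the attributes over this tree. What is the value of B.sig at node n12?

true

1. n1.sig = false  [false]
2. n1.ok = 6  [6]
3. n3.tag = 18  [terminal]
4. n4.sig = "pz"  [terminal]
5. n2.idx = -2  [-2]
6. n2.cnt = "rk"  ["rk"]
7. n2.wid = 21  [e.tag + 3]
8. n2.mk = 30  [e.tag + 12]
9. n5.sig = false  [B₀.sig == true]
10. n5.ok = -3  [B₀.ok * 2 - 15]
11. n6.wid = true  [terminal]
12. n7.wid = true  [terminal]
13. n5.acc = "nv"  ["nv"]
14. n5.key = 8  [B.ok * -2 + 2]
15. n8.idx = true  [B₀.ok > 5]
16. n9.sig = "kp"  [terminal]
17. n10.tag = -7  [terminal]
18. n8.depth = 4  [4]
19. n1.acc = "rknv"  [S.cnt ++ B₁.acc]
20. n1.key = 27  [B₁.key + 19]
21. n11.idx = false  [B.key > 27]
22. n12.sig = true  [A.idx == false]
23. n12.ok = 6  [6]
24. n13.tag = 17  [terminal]
25. n12.acc = "rq"  ["rq"]
26. n12.key = 14  [B.ok + e.tag - 9]
27. n15.wid = true  [terminal]
28. n16.wid = true  [terminal]
29. n14.idx = 19  [19]
30. n14.cnt = "qp"  ["qp"]
31. n14.wid = 19  [19]
32. n14.mk = 12  [12]
33. n11.depth = 20  [S.wid + 1]
34. n0.idx = -3  [B.key * -2 + 51]
35. n0.cnt = "prknv"  ["p" ++ B.acc]
36. n0.wid = -9  [B.key * 2 - 63]
37. n0.mk = 7  [B.key * -1 + 34]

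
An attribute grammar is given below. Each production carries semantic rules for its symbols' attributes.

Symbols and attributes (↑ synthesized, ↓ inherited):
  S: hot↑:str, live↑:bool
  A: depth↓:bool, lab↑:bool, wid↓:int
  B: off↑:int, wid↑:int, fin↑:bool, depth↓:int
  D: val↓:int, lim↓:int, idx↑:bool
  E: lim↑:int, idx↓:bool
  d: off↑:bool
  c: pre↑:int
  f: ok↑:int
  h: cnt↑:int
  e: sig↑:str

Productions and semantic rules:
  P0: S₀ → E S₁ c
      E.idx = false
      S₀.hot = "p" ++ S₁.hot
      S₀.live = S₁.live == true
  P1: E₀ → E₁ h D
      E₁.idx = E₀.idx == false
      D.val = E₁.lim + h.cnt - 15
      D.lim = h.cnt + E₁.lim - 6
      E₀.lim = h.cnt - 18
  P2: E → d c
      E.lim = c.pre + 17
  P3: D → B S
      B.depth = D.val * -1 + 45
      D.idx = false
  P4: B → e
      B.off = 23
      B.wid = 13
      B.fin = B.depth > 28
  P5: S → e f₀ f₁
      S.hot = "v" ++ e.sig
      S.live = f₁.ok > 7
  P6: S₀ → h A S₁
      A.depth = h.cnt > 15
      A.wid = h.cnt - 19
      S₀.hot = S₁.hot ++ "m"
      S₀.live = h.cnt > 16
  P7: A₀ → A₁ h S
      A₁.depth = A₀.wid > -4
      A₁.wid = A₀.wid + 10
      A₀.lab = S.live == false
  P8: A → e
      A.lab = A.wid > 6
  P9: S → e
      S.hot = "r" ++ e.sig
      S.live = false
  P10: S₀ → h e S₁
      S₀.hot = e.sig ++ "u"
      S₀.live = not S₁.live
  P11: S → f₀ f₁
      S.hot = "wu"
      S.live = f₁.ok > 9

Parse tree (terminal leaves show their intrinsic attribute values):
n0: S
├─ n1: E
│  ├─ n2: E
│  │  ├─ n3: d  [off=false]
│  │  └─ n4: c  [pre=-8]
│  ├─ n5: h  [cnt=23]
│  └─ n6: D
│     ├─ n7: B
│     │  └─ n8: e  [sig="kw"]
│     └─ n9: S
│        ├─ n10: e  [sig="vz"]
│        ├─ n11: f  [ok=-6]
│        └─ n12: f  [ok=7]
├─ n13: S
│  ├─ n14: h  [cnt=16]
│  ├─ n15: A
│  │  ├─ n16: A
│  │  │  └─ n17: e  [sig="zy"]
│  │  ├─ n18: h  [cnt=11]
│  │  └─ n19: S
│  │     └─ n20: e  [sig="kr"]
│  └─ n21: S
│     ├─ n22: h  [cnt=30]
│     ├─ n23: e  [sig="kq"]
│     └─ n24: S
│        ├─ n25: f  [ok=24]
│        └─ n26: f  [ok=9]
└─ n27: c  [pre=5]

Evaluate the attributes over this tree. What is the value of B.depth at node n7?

28

1. n1.idx = false  [false]
2. n2.idx = true  [E₀.idx == false]
3. n3.off = false  [terminal]
4. n4.pre = -8  [terminal]
5. n2.lim = 9  [c.pre + 17]
6. n5.cnt = 23  [terminal]
7. n6.val = 17  [E₁.lim + h.cnt - 15]
8. n6.lim = 26  [h.cnt + E₁.lim - 6]
9. n7.depth = 28  [D.val * -1 + 45]
10. n8.sig = "kw"  [terminal]
11. n7.off = 23  [23]
12. n7.wid = 13  [13]
13. n7.fin = false  [B.depth > 28]
14. n10.sig = "vz"  [terminal]
15. n11.ok = -6  [terminal]
16. n12.ok = 7  [terminal]
17. n9.hot = "vvz"  ["v" ++ e.sig]
18. n9.live = false  [f₁.ok > 7]
19. n6.idx = false  [false]
20. n1.lim = 5  [h.cnt - 18]
21. n14.cnt = 16  [terminal]
22. n15.depth = true  [h.cnt > 15]
23. n15.wid = -3  [h.cnt - 19]
24. n16.depth = true  [A₀.wid > -4]
25. n16.wid = 7  [A₀.wid + 10]
26. n17.sig = "zy"  [terminal]
27. n16.lab = true  [A.wid > 6]
28. n18.cnt = 11  [terminal]
29. n20.sig = "kr"  [terminal]
30. n19.hot = "rkr"  ["r" ++ e.sig]
31. n19.live = false  [false]
32. n15.lab = true  [S.live == false]
33. n22.cnt = 30  [terminal]
34. n23.sig = "kq"  [terminal]
35. n25.ok = 24  [terminal]
36. n26.ok = 9  [terminal]
37. n24.hot = "wu"  ["wu"]
38. n24.live = false  [f₁.ok > 9]
39. n21.hot = "kqu"  [e.sig ++ "u"]
40. n21.live = true  [not S₁.live]
41. n13.hot = "kqum"  [S₁.hot ++ "m"]
42. n13.live = false  [h.cnt > 16]
43. n27.pre = 5  [terminal]
44. n0.hot = "pkqum"  ["p" ++ S₁.hot]
45. n0.live = false  [S₁.live == true]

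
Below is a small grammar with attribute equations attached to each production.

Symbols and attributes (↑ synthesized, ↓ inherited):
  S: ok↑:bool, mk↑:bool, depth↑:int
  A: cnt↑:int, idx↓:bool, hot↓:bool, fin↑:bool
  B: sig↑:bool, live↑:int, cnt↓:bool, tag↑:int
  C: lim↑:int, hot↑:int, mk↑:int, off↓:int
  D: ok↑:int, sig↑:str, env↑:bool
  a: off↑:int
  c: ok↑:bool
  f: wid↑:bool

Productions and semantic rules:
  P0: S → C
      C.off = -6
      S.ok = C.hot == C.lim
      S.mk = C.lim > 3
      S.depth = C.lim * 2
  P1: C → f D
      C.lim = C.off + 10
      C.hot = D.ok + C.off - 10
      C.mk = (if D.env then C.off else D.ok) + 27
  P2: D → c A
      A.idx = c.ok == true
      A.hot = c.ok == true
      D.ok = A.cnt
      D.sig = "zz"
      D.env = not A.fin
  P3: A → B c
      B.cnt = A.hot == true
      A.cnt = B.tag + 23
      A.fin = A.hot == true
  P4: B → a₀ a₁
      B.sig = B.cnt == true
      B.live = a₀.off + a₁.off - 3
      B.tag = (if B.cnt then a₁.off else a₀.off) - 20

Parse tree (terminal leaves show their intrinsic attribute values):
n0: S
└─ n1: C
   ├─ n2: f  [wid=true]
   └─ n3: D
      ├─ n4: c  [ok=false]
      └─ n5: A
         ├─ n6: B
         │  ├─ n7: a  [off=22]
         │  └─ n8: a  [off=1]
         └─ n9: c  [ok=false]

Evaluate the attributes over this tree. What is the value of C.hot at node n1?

1. n1.off = -6  [-6]
2. n2.wid = true  [terminal]
3. n4.ok = false  [terminal]
4. n5.idx = false  [c.ok == true]
5. n5.hot = false  [c.ok == true]
6. n6.cnt = false  [A.hot == true]
7. n7.off = 22  [terminal]
8. n8.off = 1  [terminal]
9. n6.sig = false  [B.cnt == true]
10. n6.live = 20  [a₀.off + a₁.off - 3]
11. n6.tag = 2  [(if B.cnt then a₁.off else a₀.off) - 20]
12. n9.ok = false  [terminal]
13. n5.cnt = 25  [B.tag + 23]
14. n5.fin = false  [A.hot == true]
15. n3.ok = 25  [A.cnt]
16. n3.sig = "zz"  ["zz"]
17. n3.env = true  [not A.fin]
18. n1.lim = 4  [C.off + 10]
19. n1.hot = 9  [D.ok + C.off - 10]
20. n1.mk = 21  [(if D.env then C.off else D.ok) + 27]
21. n0.ok = false  [C.hot == C.lim]
22. n0.mk = true  [C.lim > 3]
23. n0.depth = 8  [C.lim * 2]

9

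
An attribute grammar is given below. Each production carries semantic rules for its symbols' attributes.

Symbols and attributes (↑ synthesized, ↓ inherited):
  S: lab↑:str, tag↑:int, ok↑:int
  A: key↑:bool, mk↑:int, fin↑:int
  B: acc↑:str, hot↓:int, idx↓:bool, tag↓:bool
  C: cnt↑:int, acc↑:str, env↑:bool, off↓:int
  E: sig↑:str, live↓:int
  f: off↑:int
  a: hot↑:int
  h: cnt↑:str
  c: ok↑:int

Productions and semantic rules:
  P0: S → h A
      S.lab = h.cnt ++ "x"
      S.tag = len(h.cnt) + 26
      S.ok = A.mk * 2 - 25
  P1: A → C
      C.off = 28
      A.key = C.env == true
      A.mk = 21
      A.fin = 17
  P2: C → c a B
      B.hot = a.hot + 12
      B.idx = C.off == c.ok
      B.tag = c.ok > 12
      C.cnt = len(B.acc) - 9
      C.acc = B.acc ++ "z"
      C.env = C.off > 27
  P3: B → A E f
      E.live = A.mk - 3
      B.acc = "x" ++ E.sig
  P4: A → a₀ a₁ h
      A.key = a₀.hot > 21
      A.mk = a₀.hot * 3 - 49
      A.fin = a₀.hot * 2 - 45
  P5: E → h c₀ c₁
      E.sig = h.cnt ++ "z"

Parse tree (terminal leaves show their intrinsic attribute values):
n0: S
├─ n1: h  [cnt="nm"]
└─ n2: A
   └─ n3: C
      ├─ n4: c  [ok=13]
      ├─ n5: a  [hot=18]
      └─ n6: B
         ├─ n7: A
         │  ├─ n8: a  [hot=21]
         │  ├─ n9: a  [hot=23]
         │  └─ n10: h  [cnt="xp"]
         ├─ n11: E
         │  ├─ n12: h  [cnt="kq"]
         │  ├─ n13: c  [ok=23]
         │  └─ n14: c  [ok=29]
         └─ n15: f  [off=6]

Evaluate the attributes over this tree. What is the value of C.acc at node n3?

1. n1.cnt = "nm"  [terminal]
2. n3.off = 28  [28]
3. n4.ok = 13  [terminal]
4. n5.hot = 18  [terminal]
5. n6.hot = 30  [a.hot + 12]
6. n6.idx = false  [C.off == c.ok]
7. n6.tag = true  [c.ok > 12]
8. n8.hot = 21  [terminal]
9. n9.hot = 23  [terminal]
10. n10.cnt = "xp"  [terminal]
11. n7.key = false  [a₀.hot > 21]
12. n7.mk = 14  [a₀.hot * 3 - 49]
13. n7.fin = -3  [a₀.hot * 2 - 45]
14. n11.live = 11  [A.mk - 3]
15. n12.cnt = "kq"  [terminal]
16. n13.ok = 23  [terminal]
17. n14.ok = 29  [terminal]
18. n11.sig = "kqz"  [h.cnt ++ "z"]
19. n15.off = 6  [terminal]
20. n6.acc = "xkqz"  ["x" ++ E.sig]
21. n3.cnt = -5  [len(B.acc) - 9]
22. n3.acc = "xkqzz"  [B.acc ++ "z"]
23. n3.env = true  [C.off > 27]
24. n2.key = true  [C.env == true]
25. n2.mk = 21  [21]
26. n2.fin = 17  [17]
27. n0.lab = "nmx"  [h.cnt ++ "x"]
28. n0.tag = 28  [len(h.cnt) + 26]
29. n0.ok = 17  [A.mk * 2 - 25]

"xkqzz"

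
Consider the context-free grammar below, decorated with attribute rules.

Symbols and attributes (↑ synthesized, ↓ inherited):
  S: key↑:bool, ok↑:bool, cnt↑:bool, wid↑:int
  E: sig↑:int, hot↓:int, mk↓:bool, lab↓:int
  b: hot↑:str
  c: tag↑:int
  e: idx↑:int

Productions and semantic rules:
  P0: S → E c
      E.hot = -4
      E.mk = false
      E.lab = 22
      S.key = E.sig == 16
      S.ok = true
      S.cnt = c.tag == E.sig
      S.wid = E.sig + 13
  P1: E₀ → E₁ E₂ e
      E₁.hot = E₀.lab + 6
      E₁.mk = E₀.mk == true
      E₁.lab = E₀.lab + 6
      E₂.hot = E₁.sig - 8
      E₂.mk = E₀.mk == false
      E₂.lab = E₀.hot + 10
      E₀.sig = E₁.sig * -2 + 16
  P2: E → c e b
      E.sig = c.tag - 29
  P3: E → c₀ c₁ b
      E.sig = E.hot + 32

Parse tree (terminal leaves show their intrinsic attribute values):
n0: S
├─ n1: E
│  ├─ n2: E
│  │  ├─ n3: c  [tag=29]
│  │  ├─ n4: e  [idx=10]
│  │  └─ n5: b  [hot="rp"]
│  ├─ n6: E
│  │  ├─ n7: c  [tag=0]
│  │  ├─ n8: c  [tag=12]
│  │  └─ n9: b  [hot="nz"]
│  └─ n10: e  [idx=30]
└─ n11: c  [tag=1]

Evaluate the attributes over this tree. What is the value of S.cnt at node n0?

1. n1.hot = -4  [-4]
2. n1.mk = false  [false]
3. n1.lab = 22  [22]
4. n2.hot = 28  [E₀.lab + 6]
5. n2.mk = false  [E₀.mk == true]
6. n2.lab = 28  [E₀.lab + 6]
7. n3.tag = 29  [terminal]
8. n4.idx = 10  [terminal]
9. n5.hot = "rp"  [terminal]
10. n2.sig = 0  [c.tag - 29]
11. n6.hot = -8  [E₁.sig - 8]
12. n6.mk = true  [E₀.mk == false]
13. n6.lab = 6  [E₀.hot + 10]
14. n7.tag = 0  [terminal]
15. n8.tag = 12  [terminal]
16. n9.hot = "nz"  [terminal]
17. n6.sig = 24  [E.hot + 32]
18. n10.idx = 30  [terminal]
19. n1.sig = 16  [E₁.sig * -2 + 16]
20. n11.tag = 1  [terminal]
21. n0.key = true  [E.sig == 16]
22. n0.ok = true  [true]
23. n0.cnt = false  [c.tag == E.sig]
24. n0.wid = 29  [E.sig + 13]

false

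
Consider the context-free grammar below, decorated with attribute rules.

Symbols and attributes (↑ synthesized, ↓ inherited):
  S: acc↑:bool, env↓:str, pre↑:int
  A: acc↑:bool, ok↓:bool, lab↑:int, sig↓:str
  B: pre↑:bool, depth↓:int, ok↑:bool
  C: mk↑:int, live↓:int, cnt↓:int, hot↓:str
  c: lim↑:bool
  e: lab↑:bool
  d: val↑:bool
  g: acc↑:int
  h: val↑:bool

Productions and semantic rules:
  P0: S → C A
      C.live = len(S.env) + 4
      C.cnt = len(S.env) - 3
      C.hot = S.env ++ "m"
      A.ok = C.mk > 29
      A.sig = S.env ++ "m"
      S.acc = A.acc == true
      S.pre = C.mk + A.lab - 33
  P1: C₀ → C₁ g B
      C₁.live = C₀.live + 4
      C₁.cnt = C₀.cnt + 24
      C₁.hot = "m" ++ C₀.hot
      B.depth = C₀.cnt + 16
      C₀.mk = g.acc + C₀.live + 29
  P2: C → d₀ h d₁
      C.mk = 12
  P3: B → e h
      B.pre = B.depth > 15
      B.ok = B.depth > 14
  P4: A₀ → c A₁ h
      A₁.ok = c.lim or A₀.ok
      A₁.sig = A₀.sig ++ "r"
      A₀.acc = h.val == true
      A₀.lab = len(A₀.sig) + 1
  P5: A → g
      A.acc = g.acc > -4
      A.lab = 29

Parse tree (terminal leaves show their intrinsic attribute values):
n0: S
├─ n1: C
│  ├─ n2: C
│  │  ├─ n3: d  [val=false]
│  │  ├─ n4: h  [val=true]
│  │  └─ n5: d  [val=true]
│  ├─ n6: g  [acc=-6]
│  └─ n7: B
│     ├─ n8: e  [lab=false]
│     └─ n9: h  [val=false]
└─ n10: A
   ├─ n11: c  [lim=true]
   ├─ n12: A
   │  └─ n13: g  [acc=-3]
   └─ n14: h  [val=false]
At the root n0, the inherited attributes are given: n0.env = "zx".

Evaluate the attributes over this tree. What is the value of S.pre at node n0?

1. n0.env = "zx"  [given at root]
2. n1.live = 6  [len(S.env) + 4]
3. n1.cnt = -1  [len(S.env) - 3]
4. n1.hot = "zxm"  [S.env ++ "m"]
5. n2.live = 10  [C₀.live + 4]
6. n2.cnt = 23  [C₀.cnt + 24]
7. n2.hot = "mzxm"  ["m" ++ C₀.hot]
8. n3.val = false  [terminal]
9. n4.val = true  [terminal]
10. n5.val = true  [terminal]
11. n2.mk = 12  [12]
12. n6.acc = -6  [terminal]
13. n7.depth = 15  [C₀.cnt + 16]
14. n8.lab = false  [terminal]
15. n9.val = false  [terminal]
16. n7.pre = false  [B.depth > 15]
17. n7.ok = true  [B.depth > 14]
18. n1.mk = 29  [g.acc + C₀.live + 29]
19. n10.ok = false  [C.mk > 29]
20. n10.sig = "zxm"  [S.env ++ "m"]
21. n11.lim = true  [terminal]
22. n12.ok = true  [c.lim or A₀.ok]
23. n12.sig = "zxmr"  [A₀.sig ++ "r"]
24. n13.acc = -3  [terminal]
25. n12.acc = true  [g.acc > -4]
26. n12.lab = 29  [29]
27. n14.val = false  [terminal]
28. n10.acc = false  [h.val == true]
29. n10.lab = 4  [len(A₀.sig) + 1]
30. n0.acc = false  [A.acc == true]
31. n0.pre = 0  [C.mk + A.lab - 33]

0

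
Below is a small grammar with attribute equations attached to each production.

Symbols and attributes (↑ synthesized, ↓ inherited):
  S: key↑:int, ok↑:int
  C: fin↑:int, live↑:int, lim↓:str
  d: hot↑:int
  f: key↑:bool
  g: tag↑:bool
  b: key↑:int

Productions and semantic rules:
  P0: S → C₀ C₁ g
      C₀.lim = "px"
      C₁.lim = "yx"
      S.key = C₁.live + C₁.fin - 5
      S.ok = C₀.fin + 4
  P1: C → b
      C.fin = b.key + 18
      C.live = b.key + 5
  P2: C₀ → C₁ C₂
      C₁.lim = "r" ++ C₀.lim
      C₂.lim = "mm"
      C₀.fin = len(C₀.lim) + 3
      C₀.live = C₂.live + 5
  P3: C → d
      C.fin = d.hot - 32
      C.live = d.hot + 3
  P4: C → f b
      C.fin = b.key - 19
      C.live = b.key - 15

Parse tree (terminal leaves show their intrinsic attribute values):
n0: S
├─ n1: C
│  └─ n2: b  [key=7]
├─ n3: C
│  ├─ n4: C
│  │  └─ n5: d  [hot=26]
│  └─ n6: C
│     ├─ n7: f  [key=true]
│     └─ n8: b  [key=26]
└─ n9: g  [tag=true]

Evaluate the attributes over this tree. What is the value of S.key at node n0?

1. n1.lim = "px"  ["px"]
2. n2.key = 7  [terminal]
3. n1.fin = 25  [b.key + 18]
4. n1.live = 12  [b.key + 5]
5. n3.lim = "yx"  ["yx"]
6. n4.lim = "ryx"  ["r" ++ C₀.lim]
7. n5.hot = 26  [terminal]
8. n4.fin = -6  [d.hot - 32]
9. n4.live = 29  [d.hot + 3]
10. n6.lim = "mm"  ["mm"]
11. n7.key = true  [terminal]
12. n8.key = 26  [terminal]
13. n6.fin = 7  [b.key - 19]
14. n6.live = 11  [b.key - 15]
15. n3.fin = 5  [len(C₀.lim) + 3]
16. n3.live = 16  [C₂.live + 5]
17. n9.tag = true  [terminal]
18. n0.key = 16  [C₁.live + C₁.fin - 5]
19. n0.ok = 29  [C₀.fin + 4]

16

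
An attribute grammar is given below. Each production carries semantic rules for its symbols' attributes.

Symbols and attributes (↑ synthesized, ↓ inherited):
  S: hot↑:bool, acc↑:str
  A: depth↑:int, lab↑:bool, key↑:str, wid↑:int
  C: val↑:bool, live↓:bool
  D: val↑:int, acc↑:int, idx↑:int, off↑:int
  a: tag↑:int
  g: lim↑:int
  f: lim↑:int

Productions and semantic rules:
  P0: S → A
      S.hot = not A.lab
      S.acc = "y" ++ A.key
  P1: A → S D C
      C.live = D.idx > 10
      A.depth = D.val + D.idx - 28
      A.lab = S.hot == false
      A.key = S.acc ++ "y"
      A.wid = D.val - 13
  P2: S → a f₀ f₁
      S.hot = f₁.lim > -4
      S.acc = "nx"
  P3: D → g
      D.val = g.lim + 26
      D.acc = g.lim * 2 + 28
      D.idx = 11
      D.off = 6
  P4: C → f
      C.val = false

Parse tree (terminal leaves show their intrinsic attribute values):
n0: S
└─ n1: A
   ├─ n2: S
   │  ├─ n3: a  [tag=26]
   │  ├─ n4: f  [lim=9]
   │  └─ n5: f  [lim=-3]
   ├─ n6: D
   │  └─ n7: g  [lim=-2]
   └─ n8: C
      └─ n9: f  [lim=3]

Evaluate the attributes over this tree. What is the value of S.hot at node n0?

true

1. n3.tag = 26  [terminal]
2. n4.lim = 9  [terminal]
3. n5.lim = -3  [terminal]
4. n2.hot = true  [f₁.lim > -4]
5. n2.acc = "nx"  ["nx"]
6. n7.lim = -2  [terminal]
7. n6.val = 24  [g.lim + 26]
8. n6.acc = 24  [g.lim * 2 + 28]
9. n6.idx = 11  [11]
10. n6.off = 6  [6]
11. n8.live = true  [D.idx > 10]
12. n9.lim = 3  [terminal]
13. n8.val = false  [false]
14. n1.depth = 7  [D.val + D.idx - 28]
15. n1.lab = false  [S.hot == false]
16. n1.key = "nxy"  [S.acc ++ "y"]
17. n1.wid = 11  [D.val - 13]
18. n0.hot = true  [not A.lab]
19. n0.acc = "ynxy"  ["y" ++ A.key]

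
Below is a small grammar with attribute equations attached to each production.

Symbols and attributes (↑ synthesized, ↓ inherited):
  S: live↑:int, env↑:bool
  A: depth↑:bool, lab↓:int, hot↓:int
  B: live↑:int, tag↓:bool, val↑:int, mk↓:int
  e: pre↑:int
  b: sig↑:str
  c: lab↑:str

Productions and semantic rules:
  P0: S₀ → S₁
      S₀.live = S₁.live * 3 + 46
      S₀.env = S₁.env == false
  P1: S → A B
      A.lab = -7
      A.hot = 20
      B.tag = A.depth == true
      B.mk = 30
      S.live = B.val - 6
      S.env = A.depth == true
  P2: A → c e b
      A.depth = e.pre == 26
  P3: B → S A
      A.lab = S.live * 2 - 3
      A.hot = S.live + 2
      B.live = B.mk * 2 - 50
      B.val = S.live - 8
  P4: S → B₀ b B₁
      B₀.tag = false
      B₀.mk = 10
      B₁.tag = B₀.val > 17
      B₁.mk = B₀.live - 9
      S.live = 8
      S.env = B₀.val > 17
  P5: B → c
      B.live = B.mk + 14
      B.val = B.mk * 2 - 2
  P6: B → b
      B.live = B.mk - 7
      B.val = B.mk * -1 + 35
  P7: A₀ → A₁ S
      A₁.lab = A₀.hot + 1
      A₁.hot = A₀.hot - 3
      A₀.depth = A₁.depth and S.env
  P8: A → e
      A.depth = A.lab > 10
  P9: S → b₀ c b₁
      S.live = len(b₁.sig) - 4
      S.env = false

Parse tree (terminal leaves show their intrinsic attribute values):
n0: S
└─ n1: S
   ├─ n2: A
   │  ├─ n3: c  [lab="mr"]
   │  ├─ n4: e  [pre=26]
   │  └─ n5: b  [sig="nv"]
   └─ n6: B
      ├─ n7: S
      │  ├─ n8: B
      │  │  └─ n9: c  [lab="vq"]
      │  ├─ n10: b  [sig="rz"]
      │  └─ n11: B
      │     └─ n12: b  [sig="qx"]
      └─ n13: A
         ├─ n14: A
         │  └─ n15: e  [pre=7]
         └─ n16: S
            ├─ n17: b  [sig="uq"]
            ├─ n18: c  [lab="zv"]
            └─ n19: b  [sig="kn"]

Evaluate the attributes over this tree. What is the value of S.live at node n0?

1. n2.lab = -7  [-7]
2. n2.hot = 20  [20]
3. n3.lab = "mr"  [terminal]
4. n4.pre = 26  [terminal]
5. n5.sig = "nv"  [terminal]
6. n2.depth = true  [e.pre == 26]
7. n6.tag = true  [A.depth == true]
8. n6.mk = 30  [30]
9. n8.tag = false  [false]
10. n8.mk = 10  [10]
11. n9.lab = "vq"  [terminal]
12. n8.live = 24  [B.mk + 14]
13. n8.val = 18  [B.mk * 2 - 2]
14. n10.sig = "rz"  [terminal]
15. n11.tag = true  [B₀.val > 17]
16. n11.mk = 15  [B₀.live - 9]
17. n12.sig = "qx"  [terminal]
18. n11.live = 8  [B.mk - 7]
19. n11.val = 20  [B.mk * -1 + 35]
20. n7.live = 8  [8]
21. n7.env = true  [B₀.val > 17]
22. n13.lab = 13  [S.live * 2 - 3]
23. n13.hot = 10  [S.live + 2]
24. n14.lab = 11  [A₀.hot + 1]
25. n14.hot = 7  [A₀.hot - 3]
26. n15.pre = 7  [terminal]
27. n14.depth = true  [A.lab > 10]
28. n17.sig = "uq"  [terminal]
29. n18.lab = "zv"  [terminal]
30. n19.sig = "kn"  [terminal]
31. n16.live = -2  [len(b₁.sig) - 4]
32. n16.env = false  [false]
33. n13.depth = false  [A₁.depth and S.env]
34. n6.live = 10  [B.mk * 2 - 50]
35. n6.val = 0  [S.live - 8]
36. n1.live = -6  [B.val - 6]
37. n1.env = true  [A.depth == true]
38. n0.live = 28  [S₁.live * 3 + 46]
39. n0.env = false  [S₁.env == false]

28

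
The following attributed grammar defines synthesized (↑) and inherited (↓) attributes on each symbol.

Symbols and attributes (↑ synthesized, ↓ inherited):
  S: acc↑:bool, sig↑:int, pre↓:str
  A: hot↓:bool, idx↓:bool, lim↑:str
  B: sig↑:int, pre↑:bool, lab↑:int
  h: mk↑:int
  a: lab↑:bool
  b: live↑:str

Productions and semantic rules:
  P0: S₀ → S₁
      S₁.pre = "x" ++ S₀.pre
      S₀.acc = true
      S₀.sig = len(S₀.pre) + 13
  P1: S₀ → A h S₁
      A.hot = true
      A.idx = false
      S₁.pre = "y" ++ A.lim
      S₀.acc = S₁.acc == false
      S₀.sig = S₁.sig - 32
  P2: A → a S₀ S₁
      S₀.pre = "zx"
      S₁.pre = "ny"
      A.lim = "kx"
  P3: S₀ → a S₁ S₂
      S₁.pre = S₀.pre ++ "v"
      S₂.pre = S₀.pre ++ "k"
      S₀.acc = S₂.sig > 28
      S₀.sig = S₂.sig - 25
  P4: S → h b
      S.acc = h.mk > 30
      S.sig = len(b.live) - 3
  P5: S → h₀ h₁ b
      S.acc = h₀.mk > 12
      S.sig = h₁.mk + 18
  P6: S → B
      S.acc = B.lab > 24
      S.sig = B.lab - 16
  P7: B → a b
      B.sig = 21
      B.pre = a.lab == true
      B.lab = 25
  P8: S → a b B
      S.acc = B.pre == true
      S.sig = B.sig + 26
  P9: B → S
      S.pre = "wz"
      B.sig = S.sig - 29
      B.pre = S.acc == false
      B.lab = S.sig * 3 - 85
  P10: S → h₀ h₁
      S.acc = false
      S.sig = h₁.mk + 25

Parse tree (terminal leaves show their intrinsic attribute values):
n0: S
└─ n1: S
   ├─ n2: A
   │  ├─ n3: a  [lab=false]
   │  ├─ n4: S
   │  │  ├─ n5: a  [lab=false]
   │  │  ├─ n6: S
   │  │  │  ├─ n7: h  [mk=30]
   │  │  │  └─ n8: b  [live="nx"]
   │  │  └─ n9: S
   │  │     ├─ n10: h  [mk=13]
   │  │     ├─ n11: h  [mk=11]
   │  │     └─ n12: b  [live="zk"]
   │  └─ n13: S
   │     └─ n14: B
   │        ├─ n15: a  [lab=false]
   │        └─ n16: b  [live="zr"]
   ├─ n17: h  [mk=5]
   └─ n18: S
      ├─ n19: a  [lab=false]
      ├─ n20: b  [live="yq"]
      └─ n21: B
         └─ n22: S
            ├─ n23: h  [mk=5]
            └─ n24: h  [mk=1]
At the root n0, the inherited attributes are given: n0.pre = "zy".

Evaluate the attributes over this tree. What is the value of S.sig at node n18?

23

1. n0.pre = "zy"  [given at root]
2. n1.pre = "xzy"  ["x" ++ S₀.pre]
3. n2.hot = true  [true]
4. n2.idx = false  [false]
5. n3.lab = false  [terminal]
6. n4.pre = "zx"  ["zx"]
7. n5.lab = false  [terminal]
8. n6.pre = "zxv"  [S₀.pre ++ "v"]
9. n7.mk = 30  [terminal]
10. n8.live = "nx"  [terminal]
11. n6.acc = false  [h.mk > 30]
12. n6.sig = -1  [len(b.live) - 3]
13. n9.pre = "zxk"  [S₀.pre ++ "k"]
14. n10.mk = 13  [terminal]
15. n11.mk = 11  [terminal]
16. n12.live = "zk"  [terminal]
17. n9.acc = true  [h₀.mk > 12]
18. n9.sig = 29  [h₁.mk + 18]
19. n4.acc = true  [S₂.sig > 28]
20. n4.sig = 4  [S₂.sig - 25]
21. n13.pre = "ny"  ["ny"]
22. n15.lab = false  [terminal]
23. n16.live = "zr"  [terminal]
24. n14.sig = 21  [21]
25. n14.pre = false  [a.lab == true]
26. n14.lab = 25  [25]
27. n13.acc = true  [B.lab > 24]
28. n13.sig = 9  [B.lab - 16]
29. n2.lim = "kx"  ["kx"]
30. n17.mk = 5  [terminal]
31. n18.pre = "ykx"  ["y" ++ A.lim]
32. n19.lab = false  [terminal]
33. n20.live = "yq"  [terminal]
34. n22.pre = "wz"  ["wz"]
35. n23.mk = 5  [terminal]
36. n24.mk = 1  [terminal]
37. n22.acc = false  [false]
38. n22.sig = 26  [h₁.mk + 25]
39. n21.sig = -3  [S.sig - 29]
40. n21.pre = true  [S.acc == false]
41. n21.lab = -7  [S.sig * 3 - 85]
42. n18.acc = true  [B.pre == true]
43. n18.sig = 23  [B.sig + 26]
44. n1.acc = false  [S₁.acc == false]
45. n1.sig = -9  [S₁.sig - 32]
46. n0.acc = true  [true]
47. n0.sig = 15  [len(S₀.pre) + 13]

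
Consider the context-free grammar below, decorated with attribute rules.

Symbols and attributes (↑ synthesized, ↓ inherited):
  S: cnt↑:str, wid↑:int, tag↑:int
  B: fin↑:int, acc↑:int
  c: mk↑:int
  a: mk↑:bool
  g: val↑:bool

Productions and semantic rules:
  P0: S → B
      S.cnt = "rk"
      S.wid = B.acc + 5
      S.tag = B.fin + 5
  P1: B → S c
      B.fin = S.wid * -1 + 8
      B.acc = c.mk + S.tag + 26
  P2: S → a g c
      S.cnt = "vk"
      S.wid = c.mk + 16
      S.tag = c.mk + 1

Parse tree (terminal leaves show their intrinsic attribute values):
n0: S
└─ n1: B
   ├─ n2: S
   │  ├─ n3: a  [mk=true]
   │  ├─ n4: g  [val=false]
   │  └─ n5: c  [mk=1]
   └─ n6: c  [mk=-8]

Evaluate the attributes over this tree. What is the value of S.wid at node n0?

25

1. n3.mk = true  [terminal]
2. n4.val = false  [terminal]
3. n5.mk = 1  [terminal]
4. n2.cnt = "vk"  ["vk"]
5. n2.wid = 17  [c.mk + 16]
6. n2.tag = 2  [c.mk + 1]
7. n6.mk = -8  [terminal]
8. n1.fin = -9  [S.wid * -1 + 8]
9. n1.acc = 20  [c.mk + S.tag + 26]
10. n0.cnt = "rk"  ["rk"]
11. n0.wid = 25  [B.acc + 5]
12. n0.tag = -4  [B.fin + 5]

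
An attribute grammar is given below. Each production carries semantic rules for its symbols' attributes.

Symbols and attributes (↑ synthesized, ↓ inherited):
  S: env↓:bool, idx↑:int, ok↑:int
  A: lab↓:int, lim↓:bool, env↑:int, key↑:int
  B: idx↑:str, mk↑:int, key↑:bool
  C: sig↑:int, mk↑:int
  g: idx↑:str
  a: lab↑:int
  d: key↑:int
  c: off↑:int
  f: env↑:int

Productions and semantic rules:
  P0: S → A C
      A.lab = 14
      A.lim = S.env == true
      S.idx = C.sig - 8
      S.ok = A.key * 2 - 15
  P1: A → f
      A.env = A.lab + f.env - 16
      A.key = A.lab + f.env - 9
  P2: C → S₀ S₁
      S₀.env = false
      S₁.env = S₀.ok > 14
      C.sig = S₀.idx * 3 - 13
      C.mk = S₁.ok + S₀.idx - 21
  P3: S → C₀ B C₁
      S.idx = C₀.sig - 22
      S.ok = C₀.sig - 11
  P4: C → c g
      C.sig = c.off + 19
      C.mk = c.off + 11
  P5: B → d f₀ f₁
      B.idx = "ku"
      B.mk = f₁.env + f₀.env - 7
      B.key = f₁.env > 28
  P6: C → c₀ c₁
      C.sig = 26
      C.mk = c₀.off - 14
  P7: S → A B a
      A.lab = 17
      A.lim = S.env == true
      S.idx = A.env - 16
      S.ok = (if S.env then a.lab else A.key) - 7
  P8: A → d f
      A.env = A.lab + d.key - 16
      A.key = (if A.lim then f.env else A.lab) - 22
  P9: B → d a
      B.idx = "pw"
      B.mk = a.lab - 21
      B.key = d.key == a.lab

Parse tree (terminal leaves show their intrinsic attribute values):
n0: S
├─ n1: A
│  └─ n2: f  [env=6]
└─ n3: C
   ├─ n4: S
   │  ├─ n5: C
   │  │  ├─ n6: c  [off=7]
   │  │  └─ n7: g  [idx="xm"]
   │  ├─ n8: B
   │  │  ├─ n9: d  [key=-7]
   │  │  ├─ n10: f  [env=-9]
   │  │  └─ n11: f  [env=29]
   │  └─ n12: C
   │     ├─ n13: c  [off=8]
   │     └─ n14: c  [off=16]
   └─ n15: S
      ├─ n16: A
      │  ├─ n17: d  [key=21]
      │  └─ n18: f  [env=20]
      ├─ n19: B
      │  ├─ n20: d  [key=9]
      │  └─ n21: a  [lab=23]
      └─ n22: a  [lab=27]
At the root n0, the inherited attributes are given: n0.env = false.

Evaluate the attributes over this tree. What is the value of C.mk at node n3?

1. n0.env = false  [given at root]
2. n1.lab = 14  [14]
3. n1.lim = false  [S.env == true]
4. n2.env = 6  [terminal]
5. n1.env = 4  [A.lab + f.env - 16]
6. n1.key = 11  [A.lab + f.env - 9]
7. n4.env = false  [false]
8. n6.off = 7  [terminal]
9. n7.idx = "xm"  [terminal]
10. n5.sig = 26  [c.off + 19]
11. n5.mk = 18  [c.off + 11]
12. n9.key = -7  [terminal]
13. n10.env = -9  [terminal]
14. n11.env = 29  [terminal]
15. n8.idx = "ku"  ["ku"]
16. n8.mk = 13  [f₁.env + f₀.env - 7]
17. n8.key = true  [f₁.env > 28]
18. n13.off = 8  [terminal]
19. n14.off = 16  [terminal]
20. n12.sig = 26  [26]
21. n12.mk = -6  [c₀.off - 14]
22. n4.idx = 4  [C₀.sig - 22]
23. n4.ok = 15  [C₀.sig - 11]
24. n15.env = true  [S₀.ok > 14]
25. n16.lab = 17  [17]
26. n16.lim = true  [S.env == true]
27. n17.key = 21  [terminal]
28. n18.env = 20  [terminal]
29. n16.env = 22  [A.lab + d.key - 16]
30. n16.key = -2  [(if A.lim then f.env else A.lab) - 22]
31. n20.key = 9  [terminal]
32. n21.lab = 23  [terminal]
33. n19.idx = "pw"  ["pw"]
34. n19.mk = 2  [a.lab - 21]
35. n19.key = false  [d.key == a.lab]
36. n22.lab = 27  [terminal]
37. n15.idx = 6  [A.env - 16]
38. n15.ok = 20  [(if S.env then a.lab else A.key) - 7]
39. n3.sig = -1  [S₀.idx * 3 - 13]
40. n3.mk = 3  [S₁.ok + S₀.idx - 21]
41. n0.idx = -9  [C.sig - 8]
42. n0.ok = 7  [A.key * 2 - 15]

3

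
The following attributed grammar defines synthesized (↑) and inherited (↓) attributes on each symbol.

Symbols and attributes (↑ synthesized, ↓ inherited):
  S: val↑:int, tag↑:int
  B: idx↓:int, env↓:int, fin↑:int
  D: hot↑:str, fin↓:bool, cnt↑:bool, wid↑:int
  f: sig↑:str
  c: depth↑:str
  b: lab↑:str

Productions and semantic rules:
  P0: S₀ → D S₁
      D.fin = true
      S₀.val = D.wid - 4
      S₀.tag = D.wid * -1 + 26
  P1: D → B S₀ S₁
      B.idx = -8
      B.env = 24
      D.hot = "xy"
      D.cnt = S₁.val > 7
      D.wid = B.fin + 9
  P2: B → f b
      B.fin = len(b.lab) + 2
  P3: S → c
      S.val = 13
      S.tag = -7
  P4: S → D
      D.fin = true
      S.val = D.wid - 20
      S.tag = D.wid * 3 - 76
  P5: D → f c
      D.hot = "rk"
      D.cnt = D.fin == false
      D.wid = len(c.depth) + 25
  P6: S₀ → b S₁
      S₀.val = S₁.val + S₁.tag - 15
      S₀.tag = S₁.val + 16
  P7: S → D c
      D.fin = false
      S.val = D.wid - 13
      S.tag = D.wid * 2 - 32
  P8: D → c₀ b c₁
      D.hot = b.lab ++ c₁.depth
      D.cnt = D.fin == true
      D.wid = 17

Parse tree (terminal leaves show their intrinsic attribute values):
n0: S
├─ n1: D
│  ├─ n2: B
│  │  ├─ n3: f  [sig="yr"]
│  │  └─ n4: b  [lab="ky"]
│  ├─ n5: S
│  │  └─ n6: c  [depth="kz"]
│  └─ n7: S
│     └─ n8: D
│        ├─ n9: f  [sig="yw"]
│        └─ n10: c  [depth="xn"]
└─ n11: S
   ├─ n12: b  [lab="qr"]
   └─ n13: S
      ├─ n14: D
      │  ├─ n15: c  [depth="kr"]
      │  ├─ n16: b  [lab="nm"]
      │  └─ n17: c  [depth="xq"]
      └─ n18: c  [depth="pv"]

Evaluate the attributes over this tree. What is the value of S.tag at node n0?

13

1. n1.fin = true  [true]
2. n2.idx = -8  [-8]
3. n2.env = 24  [24]
4. n3.sig = "yr"  [terminal]
5. n4.lab = "ky"  [terminal]
6. n2.fin = 4  [len(b.lab) + 2]
7. n6.depth = "kz"  [terminal]
8. n5.val = 13  [13]
9. n5.tag = -7  [-7]
10. n8.fin = true  [true]
11. n9.sig = "yw"  [terminal]
12. n10.depth = "xn"  [terminal]
13. n8.hot = "rk"  ["rk"]
14. n8.cnt = false  [D.fin == false]
15. n8.wid = 27  [len(c.depth) + 25]
16. n7.val = 7  [D.wid - 20]
17. n7.tag = 5  [D.wid * 3 - 76]
18. n1.hot = "xy"  ["xy"]
19. n1.cnt = false  [S₁.val > 7]
20. n1.wid = 13  [B.fin + 9]
21. n12.lab = "qr"  [terminal]
22. n14.fin = false  [false]
23. n15.depth = "kr"  [terminal]
24. n16.lab = "nm"  [terminal]
25. n17.depth = "xq"  [terminal]
26. n14.hot = "nmxq"  [b.lab ++ c₁.depth]
27. n14.cnt = false  [D.fin == true]
28. n14.wid = 17  [17]
29. n18.depth = "pv"  [terminal]
30. n13.val = 4  [D.wid - 13]
31. n13.tag = 2  [D.wid * 2 - 32]
32. n11.val = -9  [S₁.val + S₁.tag - 15]
33. n11.tag = 20  [S₁.val + 16]
34. n0.val = 9  [D.wid - 4]
35. n0.tag = 13  [D.wid * -1 + 26]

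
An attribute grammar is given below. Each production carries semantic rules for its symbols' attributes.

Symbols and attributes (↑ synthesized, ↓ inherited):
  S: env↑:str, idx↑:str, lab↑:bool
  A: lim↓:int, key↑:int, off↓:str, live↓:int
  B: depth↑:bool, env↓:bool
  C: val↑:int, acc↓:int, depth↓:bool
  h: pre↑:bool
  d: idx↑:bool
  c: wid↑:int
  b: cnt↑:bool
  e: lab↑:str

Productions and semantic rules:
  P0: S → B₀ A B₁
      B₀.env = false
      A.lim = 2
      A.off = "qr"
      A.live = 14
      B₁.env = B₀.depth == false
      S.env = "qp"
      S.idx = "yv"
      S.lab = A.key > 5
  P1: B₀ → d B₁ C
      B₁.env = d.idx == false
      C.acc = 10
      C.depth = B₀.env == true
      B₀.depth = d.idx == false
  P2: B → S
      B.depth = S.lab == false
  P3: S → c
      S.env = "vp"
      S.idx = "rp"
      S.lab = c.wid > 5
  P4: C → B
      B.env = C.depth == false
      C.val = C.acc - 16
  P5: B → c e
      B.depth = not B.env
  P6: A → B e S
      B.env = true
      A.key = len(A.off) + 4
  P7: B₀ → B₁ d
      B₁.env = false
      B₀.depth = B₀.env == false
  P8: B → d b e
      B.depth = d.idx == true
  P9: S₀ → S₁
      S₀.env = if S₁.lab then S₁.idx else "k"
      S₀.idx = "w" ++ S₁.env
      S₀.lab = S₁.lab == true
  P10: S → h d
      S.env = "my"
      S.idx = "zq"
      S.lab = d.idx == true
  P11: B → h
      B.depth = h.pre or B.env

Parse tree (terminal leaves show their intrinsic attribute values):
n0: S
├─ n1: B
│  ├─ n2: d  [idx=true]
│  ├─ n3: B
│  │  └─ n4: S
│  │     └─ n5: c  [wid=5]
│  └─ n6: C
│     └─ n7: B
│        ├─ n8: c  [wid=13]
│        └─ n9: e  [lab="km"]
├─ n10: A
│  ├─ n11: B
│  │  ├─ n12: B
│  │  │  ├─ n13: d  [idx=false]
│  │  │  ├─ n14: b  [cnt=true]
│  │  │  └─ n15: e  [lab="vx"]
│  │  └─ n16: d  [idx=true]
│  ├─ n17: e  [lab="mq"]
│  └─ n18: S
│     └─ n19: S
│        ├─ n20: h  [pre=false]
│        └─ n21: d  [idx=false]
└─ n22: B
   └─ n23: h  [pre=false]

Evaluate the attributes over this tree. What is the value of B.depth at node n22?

1. n1.env = false  [false]
2. n2.idx = true  [terminal]
3. n3.env = false  [d.idx == false]
4. n5.wid = 5  [terminal]
5. n4.env = "vp"  ["vp"]
6. n4.idx = "rp"  ["rp"]
7. n4.lab = false  [c.wid > 5]
8. n3.depth = true  [S.lab == false]
9. n6.acc = 10  [10]
10. n6.depth = false  [B₀.env == true]
11. n7.env = true  [C.depth == false]
12. n8.wid = 13  [terminal]
13. n9.lab = "km"  [terminal]
14. n7.depth = false  [not B.env]
15. n6.val = -6  [C.acc - 16]
16. n1.depth = false  [d.idx == false]
17. n10.lim = 2  [2]
18. n10.off = "qr"  ["qr"]
19. n10.live = 14  [14]
20. n11.env = true  [true]
21. n12.env = false  [false]
22. n13.idx = false  [terminal]
23. n14.cnt = true  [terminal]
24. n15.lab = "vx"  [terminal]
25. n12.depth = false  [d.idx == true]
26. n16.idx = true  [terminal]
27. n11.depth = false  [B₀.env == false]
28. n17.lab = "mq"  [terminal]
29. n20.pre = false  [terminal]
30. n21.idx = false  [terminal]
31. n19.env = "my"  ["my"]
32. n19.idx = "zq"  ["zq"]
33. n19.lab = false  [d.idx == true]
34. n18.env = "k"  [if S₁.lab then S₁.idx else "k"]
35. n18.idx = "wmy"  ["w" ++ S₁.env]
36. n18.lab = false  [S₁.lab == true]
37. n10.key = 6  [len(A.off) + 4]
38. n22.env = true  [B₀.depth == false]
39. n23.pre = false  [terminal]
40. n22.depth = true  [h.pre or B.env]
41. n0.env = "qp"  ["qp"]
42. n0.idx = "yv"  ["yv"]
43. n0.lab = true  [A.key > 5]

true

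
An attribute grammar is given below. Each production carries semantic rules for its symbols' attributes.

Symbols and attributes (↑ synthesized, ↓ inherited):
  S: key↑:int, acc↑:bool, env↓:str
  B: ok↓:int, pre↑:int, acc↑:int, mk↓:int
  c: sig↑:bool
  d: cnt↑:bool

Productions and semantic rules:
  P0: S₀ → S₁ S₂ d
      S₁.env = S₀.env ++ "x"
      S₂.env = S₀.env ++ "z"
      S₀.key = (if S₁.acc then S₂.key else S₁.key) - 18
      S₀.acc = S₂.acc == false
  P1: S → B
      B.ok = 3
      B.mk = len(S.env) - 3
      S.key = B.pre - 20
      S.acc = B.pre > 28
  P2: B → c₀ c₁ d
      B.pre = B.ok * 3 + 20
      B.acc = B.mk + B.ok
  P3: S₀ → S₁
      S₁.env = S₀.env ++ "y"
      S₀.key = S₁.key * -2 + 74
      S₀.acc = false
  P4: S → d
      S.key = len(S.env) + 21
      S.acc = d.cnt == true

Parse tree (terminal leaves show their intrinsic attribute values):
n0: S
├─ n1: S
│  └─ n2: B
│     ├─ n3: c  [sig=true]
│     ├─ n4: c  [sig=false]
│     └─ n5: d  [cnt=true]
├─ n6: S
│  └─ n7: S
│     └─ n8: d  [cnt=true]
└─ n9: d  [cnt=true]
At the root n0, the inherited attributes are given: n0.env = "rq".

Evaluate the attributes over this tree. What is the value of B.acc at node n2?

1. n0.env = "rq"  [given at root]
2. n1.env = "rqx"  [S₀.env ++ "x"]
3. n2.ok = 3  [3]
4. n2.mk = 0  [len(S.env) - 3]
5. n3.sig = true  [terminal]
6. n4.sig = false  [terminal]
7. n5.cnt = true  [terminal]
8. n2.pre = 29  [B.ok * 3 + 20]
9. n2.acc = 3  [B.mk + B.ok]
10. n1.key = 9  [B.pre - 20]
11. n1.acc = true  [B.pre > 28]
12. n6.env = "rqz"  [S₀.env ++ "z"]
13. n7.env = "rqzy"  [S₀.env ++ "y"]
14. n8.cnt = true  [terminal]
15. n7.key = 25  [len(S.env) + 21]
16. n7.acc = true  [d.cnt == true]
17. n6.key = 24  [S₁.key * -2 + 74]
18. n6.acc = false  [false]
19. n9.cnt = true  [terminal]
20. n0.key = 6  [(if S₁.acc then S₂.key else S₁.key) - 18]
21. n0.acc = true  [S₂.acc == false]

3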